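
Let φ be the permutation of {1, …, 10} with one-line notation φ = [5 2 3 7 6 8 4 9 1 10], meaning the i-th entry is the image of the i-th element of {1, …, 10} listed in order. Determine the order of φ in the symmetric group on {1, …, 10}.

Decomposing into disjoint cycles gives cycle lengths 5, 2, 1, 1, 1.
Since disjoint cycles commute, ord(φ) = lcm(5, 2) = 10.

10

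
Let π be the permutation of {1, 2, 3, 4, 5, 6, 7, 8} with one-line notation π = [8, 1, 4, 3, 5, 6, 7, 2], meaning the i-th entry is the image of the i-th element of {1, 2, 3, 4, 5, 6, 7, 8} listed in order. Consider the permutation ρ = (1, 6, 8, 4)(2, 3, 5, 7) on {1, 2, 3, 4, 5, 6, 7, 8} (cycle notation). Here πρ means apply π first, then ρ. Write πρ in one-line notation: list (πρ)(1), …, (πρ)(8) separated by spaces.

(πρ)(x) = ρ(π(x)). Computing each image: ρ(π(1)) = ρ(8) = 4, ρ(π(2)) = ρ(1) = 6, ρ(π(3)) = ρ(4) = 1, ρ(π(4)) = ρ(3) = 5, ρ(π(5)) = ρ(5) = 7, ρ(π(6)) = ρ(6) = 8, ρ(π(7)) = ρ(7) = 2, ρ(π(8)) = ρ(2) = 3.
Hence πρ = [4 6 1 5 7 8 2 3].

4 6 1 5 7 8 2 3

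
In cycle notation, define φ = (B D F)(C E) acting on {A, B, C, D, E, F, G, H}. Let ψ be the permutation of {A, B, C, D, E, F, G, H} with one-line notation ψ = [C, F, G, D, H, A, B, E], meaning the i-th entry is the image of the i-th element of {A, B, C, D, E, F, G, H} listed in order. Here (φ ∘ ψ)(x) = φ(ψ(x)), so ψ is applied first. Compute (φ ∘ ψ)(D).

ψ(D) = D, then φ(D) = F; composing gives (φ ∘ ψ)(D) = F.

F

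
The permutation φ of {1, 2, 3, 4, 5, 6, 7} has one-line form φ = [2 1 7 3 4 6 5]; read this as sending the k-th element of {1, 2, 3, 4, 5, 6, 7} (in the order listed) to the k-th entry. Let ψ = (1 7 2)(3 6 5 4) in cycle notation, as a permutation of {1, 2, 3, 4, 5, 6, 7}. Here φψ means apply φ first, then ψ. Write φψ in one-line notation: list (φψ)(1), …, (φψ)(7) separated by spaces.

For each element, apply φ then ψ: 1 → 2 → 1; 2 → 1 → 7; 3 → 7 → 2; 4 → 3 → 6; 5 → 4 → 3; 6 → 6 → 5; 7 → 5 → 4.
So φψ in one-line form is 1 7 2 6 3 5 4.

1 7 2 6 3 5 4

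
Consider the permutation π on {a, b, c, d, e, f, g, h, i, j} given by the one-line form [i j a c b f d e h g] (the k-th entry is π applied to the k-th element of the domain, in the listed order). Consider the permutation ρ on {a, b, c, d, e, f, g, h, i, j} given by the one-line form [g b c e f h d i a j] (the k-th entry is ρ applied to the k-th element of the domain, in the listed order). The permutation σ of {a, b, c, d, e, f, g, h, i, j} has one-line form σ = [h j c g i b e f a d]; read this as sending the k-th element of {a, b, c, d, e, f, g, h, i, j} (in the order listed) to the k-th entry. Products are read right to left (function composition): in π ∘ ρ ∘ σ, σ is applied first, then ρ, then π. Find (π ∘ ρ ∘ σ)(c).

Chase c: σ(c) = c; ρ(c) = c; π(c) = a. Hence (π ∘ ρ ∘ σ)(c) = a.

a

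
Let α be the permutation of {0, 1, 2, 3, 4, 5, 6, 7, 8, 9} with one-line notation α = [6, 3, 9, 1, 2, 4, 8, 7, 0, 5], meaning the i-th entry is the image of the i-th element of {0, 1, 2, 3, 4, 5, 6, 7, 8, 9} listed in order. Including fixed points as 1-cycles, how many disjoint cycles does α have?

The cycle decomposition is (0 6 8)(1 3)(2 9 5 4)(7), which has 4 cycles (counting 1-cycles).

4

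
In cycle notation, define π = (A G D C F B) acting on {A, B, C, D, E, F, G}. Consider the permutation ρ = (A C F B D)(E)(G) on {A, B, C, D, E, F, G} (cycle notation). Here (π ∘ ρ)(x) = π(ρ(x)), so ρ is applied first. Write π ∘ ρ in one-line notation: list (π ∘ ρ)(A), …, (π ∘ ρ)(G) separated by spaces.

(π ∘ ρ)(x) = π(ρ(x)). Computing each image: π(ρ(A)) = π(C) = F, π(ρ(B)) = π(D) = C, π(ρ(C)) = π(F) = B, π(ρ(D)) = π(A) = G, π(ρ(E)) = π(E) = E, π(ρ(F)) = π(B) = A, π(ρ(G)) = π(G) = D.
Hence π ∘ ρ = [F C B G E A D].

F C B G E A D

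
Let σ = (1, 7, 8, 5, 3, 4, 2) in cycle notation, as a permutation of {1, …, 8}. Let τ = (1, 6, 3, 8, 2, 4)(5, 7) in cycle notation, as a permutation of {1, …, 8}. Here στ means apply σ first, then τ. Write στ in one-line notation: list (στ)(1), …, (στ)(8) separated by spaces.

(στ)(x) = τ(σ(x)). Computing each image: τ(σ(1)) = τ(7) = 5, τ(σ(2)) = τ(1) = 6, τ(σ(3)) = τ(4) = 1, τ(σ(4)) = τ(2) = 4, τ(σ(5)) = τ(3) = 8, τ(σ(6)) = τ(6) = 3, τ(σ(7)) = τ(8) = 2, τ(σ(8)) = τ(5) = 7.
Hence στ = [5 6 1 4 8 3 2 7].

5 6 1 4 8 3 2 7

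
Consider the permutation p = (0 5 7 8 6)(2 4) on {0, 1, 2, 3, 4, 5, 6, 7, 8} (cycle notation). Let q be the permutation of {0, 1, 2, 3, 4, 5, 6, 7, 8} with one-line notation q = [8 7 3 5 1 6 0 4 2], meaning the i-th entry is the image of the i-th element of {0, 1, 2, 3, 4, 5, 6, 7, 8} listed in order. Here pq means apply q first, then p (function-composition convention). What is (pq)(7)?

First apply q: q(7) = 4, then p(4) = 2. Thus (pq)(7) = 2.

2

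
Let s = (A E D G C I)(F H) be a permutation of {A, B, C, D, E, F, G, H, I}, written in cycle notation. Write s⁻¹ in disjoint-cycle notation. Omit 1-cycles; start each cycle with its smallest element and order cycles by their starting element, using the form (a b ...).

Inverting a permutation written in cycle notation just reverses the order within every cycle.
After reversing and putting each cycle's least element first, s⁻¹ = (A I C G D E)(F H).

(A I C G D E)(F H)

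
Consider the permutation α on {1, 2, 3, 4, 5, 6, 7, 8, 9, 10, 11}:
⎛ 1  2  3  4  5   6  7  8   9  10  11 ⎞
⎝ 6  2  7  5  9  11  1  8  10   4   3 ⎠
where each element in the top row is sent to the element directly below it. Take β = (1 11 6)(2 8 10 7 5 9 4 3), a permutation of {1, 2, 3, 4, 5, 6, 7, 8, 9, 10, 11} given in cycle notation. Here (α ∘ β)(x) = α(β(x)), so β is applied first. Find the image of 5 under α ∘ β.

10

(α ∘ β)(5) = α(β(5)). β(5) = 9, then α(9) = 10. So (α ∘ β)(5) = 10.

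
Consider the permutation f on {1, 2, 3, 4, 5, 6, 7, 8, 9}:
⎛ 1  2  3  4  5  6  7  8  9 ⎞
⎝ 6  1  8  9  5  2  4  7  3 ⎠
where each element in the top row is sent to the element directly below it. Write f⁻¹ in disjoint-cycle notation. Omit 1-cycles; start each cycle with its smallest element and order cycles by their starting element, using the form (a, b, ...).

(1, 2, 6)(3, 9, 4, 7, 8)

First write f in disjoint cycles: (1, 6, 2)(3, 8, 7, 4, 9).
Reversing each cycle (and rotating so the smallest element leads) gives f⁻¹ = (1, 2, 6)(3, 9, 4, 7, 8).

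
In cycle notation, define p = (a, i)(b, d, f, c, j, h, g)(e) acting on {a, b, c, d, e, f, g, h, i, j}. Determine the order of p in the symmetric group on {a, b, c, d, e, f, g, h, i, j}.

The disjoint cycles have lengths 7, 2, 1.
The order is lcm(7, 2) = 14.

14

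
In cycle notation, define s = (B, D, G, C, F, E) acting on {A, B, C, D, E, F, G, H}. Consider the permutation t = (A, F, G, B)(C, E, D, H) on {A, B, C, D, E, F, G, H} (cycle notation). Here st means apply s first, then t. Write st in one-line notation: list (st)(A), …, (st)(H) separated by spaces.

(st)(x) = t(s(x)). Computing each image: t(s(A)) = t(A) = F, t(s(B)) = t(D) = H, t(s(C)) = t(F) = G, t(s(D)) = t(G) = B, t(s(E)) = t(B) = A, t(s(F)) = t(E) = D, t(s(G)) = t(C) = E, t(s(H)) = t(H) = C.
Hence st = [F H G B A D E C].

F H G B A D E C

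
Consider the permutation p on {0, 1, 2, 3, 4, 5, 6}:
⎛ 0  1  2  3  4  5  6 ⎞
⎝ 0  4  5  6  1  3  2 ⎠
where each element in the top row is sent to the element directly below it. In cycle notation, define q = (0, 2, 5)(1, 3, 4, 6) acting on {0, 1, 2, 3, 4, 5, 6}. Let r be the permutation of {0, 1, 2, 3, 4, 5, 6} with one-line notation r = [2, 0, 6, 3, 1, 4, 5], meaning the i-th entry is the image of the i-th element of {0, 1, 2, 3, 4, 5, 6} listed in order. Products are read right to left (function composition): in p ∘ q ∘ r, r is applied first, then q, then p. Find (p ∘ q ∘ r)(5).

Apply the permutations in order: r(5) = 4, then q(4) = 6, then p(6) = 2. So (p ∘ q ∘ r)(5) = 2.

2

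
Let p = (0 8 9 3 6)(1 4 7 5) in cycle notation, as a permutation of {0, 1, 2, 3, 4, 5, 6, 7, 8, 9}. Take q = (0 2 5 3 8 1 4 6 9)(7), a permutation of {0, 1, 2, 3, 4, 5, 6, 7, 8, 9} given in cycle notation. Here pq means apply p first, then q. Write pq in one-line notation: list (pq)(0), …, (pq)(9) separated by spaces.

(pq)(x) = q(p(x)). Computing each image: q(p(0)) = q(8) = 1, q(p(1)) = q(4) = 6, q(p(2)) = q(2) = 5, q(p(3)) = q(6) = 9, q(p(4)) = q(7) = 7, q(p(5)) = q(1) = 4, q(p(6)) = q(0) = 2, q(p(7)) = q(5) = 3, q(p(8)) = q(9) = 0, q(p(9)) = q(3) = 8.
Hence pq = [1 6 5 9 7 4 2 3 0 8].

1 6 5 9 7 4 2 3 0 8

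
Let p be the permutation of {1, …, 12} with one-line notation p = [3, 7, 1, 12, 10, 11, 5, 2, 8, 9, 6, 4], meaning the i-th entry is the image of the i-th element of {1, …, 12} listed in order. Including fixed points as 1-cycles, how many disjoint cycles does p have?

The cycle decomposition is (1 3)(2 7 5 10 9 8)(4 12)(6 11), which has 4 cycles (counting 1-cycles).

4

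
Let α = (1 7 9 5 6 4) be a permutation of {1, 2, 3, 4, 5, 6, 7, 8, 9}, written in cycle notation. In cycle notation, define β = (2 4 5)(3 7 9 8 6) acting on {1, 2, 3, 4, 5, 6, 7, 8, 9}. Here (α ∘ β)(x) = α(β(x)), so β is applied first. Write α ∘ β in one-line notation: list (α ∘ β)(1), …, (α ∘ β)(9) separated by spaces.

7 1 9 6 2 3 5 4 8

(α ∘ β)(x) = α(β(x)). Computing each image: α(β(1)) = α(1) = 7, α(β(2)) = α(4) = 1, α(β(3)) = α(7) = 9, α(β(4)) = α(5) = 6, α(β(5)) = α(2) = 2, α(β(6)) = α(3) = 3, α(β(7)) = α(9) = 5, α(β(8)) = α(6) = 4, α(β(9)) = α(8) = 8.
Hence α ∘ β = [7 1 9 6 2 3 5 4 8].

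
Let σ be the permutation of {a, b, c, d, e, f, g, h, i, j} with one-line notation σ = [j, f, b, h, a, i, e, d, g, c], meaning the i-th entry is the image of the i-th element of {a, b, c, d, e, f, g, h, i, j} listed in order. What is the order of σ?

8

Writing σ as disjoint cycles, the cycle lengths are 8, 2.
Since disjoint cycles commute, ord(σ) = lcm(8, 2) = 8.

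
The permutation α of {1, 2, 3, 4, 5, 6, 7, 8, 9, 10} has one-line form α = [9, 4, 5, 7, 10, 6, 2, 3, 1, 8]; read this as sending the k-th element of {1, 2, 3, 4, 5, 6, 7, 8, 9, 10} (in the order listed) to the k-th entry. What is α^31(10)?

5

Tracing 10 → 8 → … returns to 10 after 4 steps, so 10 lies in a 4-cycle (3 5 10 8).
Since the cycle has length 4, α^31 acts on it the same as α^3 (31 mod 4 = 3).
Advancing 3 steps from 10: 10 → 8 → 3 → 5.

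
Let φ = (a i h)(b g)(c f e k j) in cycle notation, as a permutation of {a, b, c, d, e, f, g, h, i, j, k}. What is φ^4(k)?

e

k lies in the 5-cycle (c f e k j).
Advancing 4 steps from k: k → j → c → f → e.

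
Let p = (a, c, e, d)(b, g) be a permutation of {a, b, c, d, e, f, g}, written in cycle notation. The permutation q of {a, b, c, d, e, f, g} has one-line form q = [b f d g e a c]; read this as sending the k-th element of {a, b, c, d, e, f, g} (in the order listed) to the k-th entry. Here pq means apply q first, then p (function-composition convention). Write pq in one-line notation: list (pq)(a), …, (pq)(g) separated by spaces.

(pq)(x) = p(q(x)). Computing each image: p(q(a)) = p(b) = g, p(q(b)) = p(f) = f, p(q(c)) = p(d) = a, p(q(d)) = p(g) = b, p(q(e)) = p(e) = d, p(q(f)) = p(a) = c, p(q(g)) = p(c) = e.
Hence pq = [g f a b d c e].

g f a b d c e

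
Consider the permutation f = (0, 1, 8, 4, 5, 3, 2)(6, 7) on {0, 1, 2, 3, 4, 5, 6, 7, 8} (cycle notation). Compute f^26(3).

3 lies in the 7-cycle (0, 1, 8, 4, 5, 3, 2).
Since the cycle has length 7, f^26 acts on it the same as f^5 (26 mod 7 = 5).
Stepping 5 places around the cycle: 3 → 2 → 0 → 1 → 8 → 4.

4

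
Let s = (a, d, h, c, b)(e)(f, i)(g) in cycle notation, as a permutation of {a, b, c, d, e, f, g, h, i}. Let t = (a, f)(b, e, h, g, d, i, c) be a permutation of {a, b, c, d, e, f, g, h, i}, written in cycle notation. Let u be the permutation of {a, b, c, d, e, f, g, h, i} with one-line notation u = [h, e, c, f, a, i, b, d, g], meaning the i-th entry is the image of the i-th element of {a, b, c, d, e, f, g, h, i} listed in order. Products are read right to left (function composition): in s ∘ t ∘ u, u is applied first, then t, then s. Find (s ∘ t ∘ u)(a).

g

(s ∘ t ∘ u)(a) = s(t(u(a))). u(a) = h, then t(h) = g, then s(g) = g, so the result is g.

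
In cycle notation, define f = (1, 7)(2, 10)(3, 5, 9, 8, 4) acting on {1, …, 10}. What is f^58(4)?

4 lies in the 5-cycle (3, 5, 9, 8, 4).
Since the cycle has length 5, f^58 acts on it the same as f^3 (58 mod 5 = 3).
Advancing 3 steps from 4: 4 → 3 → 5 → 9.

9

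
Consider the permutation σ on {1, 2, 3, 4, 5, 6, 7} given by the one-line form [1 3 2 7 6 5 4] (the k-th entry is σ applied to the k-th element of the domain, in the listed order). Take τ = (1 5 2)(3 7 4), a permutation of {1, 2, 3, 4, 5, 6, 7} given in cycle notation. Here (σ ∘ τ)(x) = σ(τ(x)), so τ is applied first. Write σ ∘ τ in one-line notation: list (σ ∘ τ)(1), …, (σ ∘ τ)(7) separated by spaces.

(σ ∘ τ)(x) = σ(τ(x)). Computing each image: σ(τ(1)) = σ(5) = 6, σ(τ(2)) = σ(1) = 1, σ(τ(3)) = σ(7) = 4, σ(τ(4)) = σ(3) = 2, σ(τ(5)) = σ(2) = 3, σ(τ(6)) = σ(6) = 5, σ(τ(7)) = σ(4) = 7.
Hence σ ∘ τ = [6 1 4 2 3 5 7].

6 1 4 2 3 5 7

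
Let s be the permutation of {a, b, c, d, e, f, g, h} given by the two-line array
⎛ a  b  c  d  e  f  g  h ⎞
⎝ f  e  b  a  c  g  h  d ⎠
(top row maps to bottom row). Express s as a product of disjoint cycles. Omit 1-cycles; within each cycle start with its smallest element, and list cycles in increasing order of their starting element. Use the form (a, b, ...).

From a: a → f → g → h → d → a, closing the cycle (a, f, g, h, d).
Continuing from each remaining unvisited element yields (a, f, g, h, d)(b, e, c).

(a, f, g, h, d)(b, e, c)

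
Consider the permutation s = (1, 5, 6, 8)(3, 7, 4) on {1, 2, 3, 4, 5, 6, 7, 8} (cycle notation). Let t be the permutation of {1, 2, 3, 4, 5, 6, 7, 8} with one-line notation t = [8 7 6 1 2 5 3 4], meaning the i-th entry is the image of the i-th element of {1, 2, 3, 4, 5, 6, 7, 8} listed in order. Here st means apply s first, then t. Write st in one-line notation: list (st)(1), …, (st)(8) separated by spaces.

(st)(x) = t(s(x)). Computing each image: t(s(1)) = t(5) = 2, t(s(2)) = t(2) = 7, t(s(3)) = t(7) = 3, t(s(4)) = t(3) = 6, t(s(5)) = t(6) = 5, t(s(6)) = t(8) = 4, t(s(7)) = t(4) = 1, t(s(8)) = t(1) = 8.
Hence st = [2 7 3 6 5 4 1 8].

2 7 3 6 5 4 1 8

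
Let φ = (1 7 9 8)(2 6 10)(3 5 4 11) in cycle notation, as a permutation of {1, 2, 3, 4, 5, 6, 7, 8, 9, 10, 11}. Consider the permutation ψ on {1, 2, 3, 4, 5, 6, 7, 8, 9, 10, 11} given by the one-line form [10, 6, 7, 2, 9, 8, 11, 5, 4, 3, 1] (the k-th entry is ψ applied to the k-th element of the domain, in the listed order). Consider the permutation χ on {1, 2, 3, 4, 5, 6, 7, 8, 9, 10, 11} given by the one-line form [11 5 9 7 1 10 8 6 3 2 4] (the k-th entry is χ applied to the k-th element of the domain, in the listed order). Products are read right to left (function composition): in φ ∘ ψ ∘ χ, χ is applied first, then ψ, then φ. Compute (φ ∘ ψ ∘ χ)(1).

Apply the permutations in order: χ(1) = 11, then ψ(11) = 1, then φ(1) = 7. So (φ ∘ ψ ∘ χ)(1) = 7.

7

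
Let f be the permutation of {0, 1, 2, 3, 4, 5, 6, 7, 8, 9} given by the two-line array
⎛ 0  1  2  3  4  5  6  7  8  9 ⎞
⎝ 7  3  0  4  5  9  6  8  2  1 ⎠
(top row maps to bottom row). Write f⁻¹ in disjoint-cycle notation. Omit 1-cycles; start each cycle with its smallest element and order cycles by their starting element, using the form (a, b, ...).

(0, 2, 8, 7)(1, 9, 5, 4, 3)

First write f in disjoint cycles: (0, 7, 8, 2)(1, 3, 4, 5, 9).
The inverse reverses every cycle; in canonical form, f⁻¹ = (0, 2, 8, 7)(1, 9, 5, 4, 3).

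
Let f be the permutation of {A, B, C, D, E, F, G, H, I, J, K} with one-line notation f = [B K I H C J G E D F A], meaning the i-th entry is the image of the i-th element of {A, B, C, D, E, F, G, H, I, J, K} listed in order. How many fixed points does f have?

The fixed points (elements with f(x) = x) are {G}, so there is 1.

1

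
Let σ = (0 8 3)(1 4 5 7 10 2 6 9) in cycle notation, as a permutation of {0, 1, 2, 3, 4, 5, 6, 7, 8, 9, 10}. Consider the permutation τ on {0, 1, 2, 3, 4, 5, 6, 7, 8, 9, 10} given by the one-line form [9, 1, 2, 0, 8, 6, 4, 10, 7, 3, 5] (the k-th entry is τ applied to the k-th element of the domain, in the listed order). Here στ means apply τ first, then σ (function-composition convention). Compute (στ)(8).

10

τ(8) = 7, then σ(7) = 10; composing gives (στ)(8) = 10.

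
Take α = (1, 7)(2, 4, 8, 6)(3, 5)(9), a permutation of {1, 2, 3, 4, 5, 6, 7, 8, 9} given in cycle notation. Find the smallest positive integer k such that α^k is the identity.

The disjoint cycles have lengths 4, 2, 2, 1.
The order of α is the least common multiple of its cycle lengths: lcm(4, 2, 2) = 4.

4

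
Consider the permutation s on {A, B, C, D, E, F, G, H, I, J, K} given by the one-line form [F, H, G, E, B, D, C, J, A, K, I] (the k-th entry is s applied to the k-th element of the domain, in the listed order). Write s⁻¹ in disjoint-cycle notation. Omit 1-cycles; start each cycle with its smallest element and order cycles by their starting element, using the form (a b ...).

(A I K J H B E D F)(C G)

The cycle decomposition of s is (A F D E B H J K I)(C G).
Reversing each cycle (and rotating so the smallest element leads) gives s⁻¹ = (A I K J H B E D F)(C G).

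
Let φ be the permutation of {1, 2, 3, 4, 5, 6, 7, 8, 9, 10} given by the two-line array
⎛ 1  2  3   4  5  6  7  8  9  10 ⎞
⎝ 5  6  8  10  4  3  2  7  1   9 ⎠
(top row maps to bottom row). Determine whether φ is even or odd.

even

In disjoint-cycle form the cycle lengths are 5, 5.
A cycle of length ℓ contributes ℓ−1 transpositions, so φ is a product of 4 + 4 = 8 transpositions — even.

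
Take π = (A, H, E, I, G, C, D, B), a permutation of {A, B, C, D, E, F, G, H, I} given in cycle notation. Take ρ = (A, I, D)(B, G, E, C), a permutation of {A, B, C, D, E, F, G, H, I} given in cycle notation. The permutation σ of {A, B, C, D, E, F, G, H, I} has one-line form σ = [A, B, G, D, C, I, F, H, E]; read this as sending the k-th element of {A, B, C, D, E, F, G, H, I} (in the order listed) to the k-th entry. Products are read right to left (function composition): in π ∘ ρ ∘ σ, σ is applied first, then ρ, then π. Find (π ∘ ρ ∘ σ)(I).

Chase I: σ(I) = E; ρ(E) = C; π(C) = D. Hence (π ∘ ρ ∘ σ)(I) = D.

D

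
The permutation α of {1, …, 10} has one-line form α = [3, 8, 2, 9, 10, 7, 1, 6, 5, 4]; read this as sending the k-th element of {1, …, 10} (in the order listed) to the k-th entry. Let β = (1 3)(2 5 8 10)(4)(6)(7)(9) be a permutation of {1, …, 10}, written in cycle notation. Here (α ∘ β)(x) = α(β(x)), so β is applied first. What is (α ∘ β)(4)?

(α ∘ β)(4) = α(β(4)). β(4) = 4, then α(4) = 9. So (α ∘ β)(4) = 9.

9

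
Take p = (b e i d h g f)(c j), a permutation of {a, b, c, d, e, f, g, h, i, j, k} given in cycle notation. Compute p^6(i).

e

i lies in the 7-cycle (b e i d h g f).
Advancing 6 steps from i: i → d → h → g → f → b → e.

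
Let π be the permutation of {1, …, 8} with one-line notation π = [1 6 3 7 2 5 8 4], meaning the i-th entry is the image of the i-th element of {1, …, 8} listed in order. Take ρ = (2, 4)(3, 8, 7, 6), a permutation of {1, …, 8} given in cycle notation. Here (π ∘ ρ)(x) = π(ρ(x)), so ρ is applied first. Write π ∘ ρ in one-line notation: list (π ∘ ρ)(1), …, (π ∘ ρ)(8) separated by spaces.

1 7 4 6 2 3 5 8

For each element, apply ρ then π: 1 → 1 → 1; 2 → 4 → 7; 3 → 8 → 4; 4 → 2 → 6; 5 → 5 → 2; 6 → 3 → 3; 7 → 6 → 5; 8 → 7 → 8.
Collecting the images, π ∘ ρ = [1 7 4 6 2 3 5 8].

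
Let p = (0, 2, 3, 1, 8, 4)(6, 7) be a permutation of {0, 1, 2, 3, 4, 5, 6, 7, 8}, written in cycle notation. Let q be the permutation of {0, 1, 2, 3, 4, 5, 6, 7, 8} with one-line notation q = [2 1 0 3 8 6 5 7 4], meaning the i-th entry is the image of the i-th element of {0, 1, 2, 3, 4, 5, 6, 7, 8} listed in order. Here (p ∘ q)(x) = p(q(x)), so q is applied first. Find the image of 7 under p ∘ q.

6

(p ∘ q)(7) = p(q(7)). q(7) = 7, then p(7) = 6. So (p ∘ q)(7) = 6.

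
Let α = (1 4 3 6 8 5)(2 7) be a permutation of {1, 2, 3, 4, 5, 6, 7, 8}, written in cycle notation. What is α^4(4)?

5

4 lies in the 6-cycle (1 4 3 6 8 5).
Advancing 4 steps from 4: 4 → 3 → 6 → 8 → 5.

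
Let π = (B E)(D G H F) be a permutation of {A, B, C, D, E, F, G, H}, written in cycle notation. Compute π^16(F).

F

F lies in the 4-cycle (D G H F).
Powers repeat with period 4 on this cycle, and 16 mod 4 = 0, so π^16(F) = π^0(F).
So π^16(F) = F.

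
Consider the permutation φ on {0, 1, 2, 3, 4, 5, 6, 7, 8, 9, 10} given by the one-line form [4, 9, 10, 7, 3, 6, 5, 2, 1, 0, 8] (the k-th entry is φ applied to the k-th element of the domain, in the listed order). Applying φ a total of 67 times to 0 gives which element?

2

Tracing 0 → 4 → … returns to 0 after 9 steps, so 0 lies in a 9-cycle (0, 4, 3, 7, 2, 10, 8, 1, 9).
On a 9-cycle, φ^9 is the identity, so φ^67 = φ^4 there (67 ≡ 4 mod 9).
Stepping 4 places around the cycle: 0 → 4 → 3 → 7 → 2.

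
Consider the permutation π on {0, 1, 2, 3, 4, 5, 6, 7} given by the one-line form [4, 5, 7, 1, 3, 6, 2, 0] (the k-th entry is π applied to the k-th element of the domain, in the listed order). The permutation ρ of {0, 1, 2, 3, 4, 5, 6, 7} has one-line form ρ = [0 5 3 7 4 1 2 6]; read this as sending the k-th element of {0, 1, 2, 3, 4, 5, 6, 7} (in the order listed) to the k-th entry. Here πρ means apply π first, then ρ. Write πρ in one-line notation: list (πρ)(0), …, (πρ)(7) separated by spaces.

Chase each element through π then ρ: 0 → 4 → 4; 1 → 5 → 1; 2 → 7 → 6; 3 → 1 → 5; 4 → 3 → 7; 5 → 6 → 2; 6 → 2 → 3; 7 → 0 → 0.
So πρ in one-line form is 4 1 6 5 7 2 3 0.

4 1 6 5 7 2 3 0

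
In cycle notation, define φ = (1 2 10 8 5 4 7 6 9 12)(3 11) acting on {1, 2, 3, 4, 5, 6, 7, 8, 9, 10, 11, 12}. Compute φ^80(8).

8 lies in the 10-cycle (1 2 10 8 5 4 7 6 9 12).
Since the cycle has length 10, φ^80 acts on it the same as φ^0 (80 mod 10 = 0).
So φ^80(8) = 8.

8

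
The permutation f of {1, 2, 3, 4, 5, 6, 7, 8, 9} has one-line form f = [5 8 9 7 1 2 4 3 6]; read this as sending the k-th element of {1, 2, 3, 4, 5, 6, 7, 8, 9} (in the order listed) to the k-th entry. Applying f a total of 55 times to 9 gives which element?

Tracing 9 → 6 → … returns to 9 after 5 steps, so 9 lies in a 5-cycle (2 8 3 9 6).
Powers repeat with period 5 on this cycle, and 55 mod 5 = 0, so f^55(9) = f^0(9).
So f^55(9) = 9.

9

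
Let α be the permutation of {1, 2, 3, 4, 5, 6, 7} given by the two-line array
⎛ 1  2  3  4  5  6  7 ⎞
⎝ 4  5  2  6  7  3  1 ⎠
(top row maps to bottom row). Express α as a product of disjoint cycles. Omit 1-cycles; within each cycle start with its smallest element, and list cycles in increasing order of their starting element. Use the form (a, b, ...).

From 1: 1 → 4 → 6 → 3 → 2 → 5 → 7 → 1, closing the cycle (1, 4, 6, 3, 2, 5, 7).
Repeating from the next unused element and collecting all non-trivial cycles gives (1, 4, 6, 3, 2, 5, 7).

(1, 4, 6, 3, 2, 5, 7)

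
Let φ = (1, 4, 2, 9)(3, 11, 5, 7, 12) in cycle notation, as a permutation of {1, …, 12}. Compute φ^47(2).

2 lies in the 4-cycle (1, 4, 2, 9).
Powers repeat with period 4 on this cycle, and 47 mod 4 = 3, so φ^47(2) = φ^3(2).
Advancing 3 steps from 2: 2 → 9 → 1 → 4.

4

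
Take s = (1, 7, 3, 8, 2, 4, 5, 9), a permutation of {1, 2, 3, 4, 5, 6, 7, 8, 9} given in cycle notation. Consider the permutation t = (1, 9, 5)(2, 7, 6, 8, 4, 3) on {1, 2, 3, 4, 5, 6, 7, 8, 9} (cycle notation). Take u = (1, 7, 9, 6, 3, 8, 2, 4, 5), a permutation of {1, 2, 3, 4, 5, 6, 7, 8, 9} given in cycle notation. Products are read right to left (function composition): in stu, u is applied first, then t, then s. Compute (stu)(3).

5

Chase 3: u(3) = 8; t(8) = 4; s(4) = 5. Hence (stu)(3) = 5.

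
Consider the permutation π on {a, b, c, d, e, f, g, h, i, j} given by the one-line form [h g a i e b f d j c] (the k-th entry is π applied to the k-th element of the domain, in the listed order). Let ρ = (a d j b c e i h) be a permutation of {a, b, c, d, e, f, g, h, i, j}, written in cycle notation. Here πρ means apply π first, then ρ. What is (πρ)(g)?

f

First apply π: π(g) = f, then ρ(f) = f. Thus (πρ)(g) = f.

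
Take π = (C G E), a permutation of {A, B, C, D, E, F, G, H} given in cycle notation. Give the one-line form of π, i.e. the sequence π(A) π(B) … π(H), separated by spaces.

A B G D C F E H

Image by image: A↦A, B↦B, C↦G, D↦D, E↦C, F↦F, G↦E, H↦H.
So the one-line form is A B G D C F E H.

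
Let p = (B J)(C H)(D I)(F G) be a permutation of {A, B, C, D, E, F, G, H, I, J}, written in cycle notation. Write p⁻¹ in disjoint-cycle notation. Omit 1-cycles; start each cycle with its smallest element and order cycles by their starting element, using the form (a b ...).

The inverse reverses each cycle.
After reversing and putting each cycle's least element first, p⁻¹ = (B J)(C H)(D I)(F G).

(B J)(C H)(D I)(F G)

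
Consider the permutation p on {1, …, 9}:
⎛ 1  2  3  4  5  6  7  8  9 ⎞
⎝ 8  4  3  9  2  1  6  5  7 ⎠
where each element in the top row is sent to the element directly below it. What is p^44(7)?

Tracing 7 → 6 → … returns to 7 after 8 steps, so 7 lies in an 8-cycle (1 8 5 2 4 9 7 6).
Since the cycle has length 8, p^44 acts on it the same as p^4 (44 mod 8 = 4).
Advancing 4 steps from 7: 7 → 6 → 1 → 8 → 5.

5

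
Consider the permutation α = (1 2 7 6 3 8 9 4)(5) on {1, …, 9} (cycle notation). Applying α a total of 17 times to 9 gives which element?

4

9 lies in the 8-cycle (1 2 7 6 3 8 9 4).
Since the cycle has length 8, α^17 acts on it the same as α^1 (17 mod 8 = 1).
Stepping 1 place around the cycle: 9 → 4.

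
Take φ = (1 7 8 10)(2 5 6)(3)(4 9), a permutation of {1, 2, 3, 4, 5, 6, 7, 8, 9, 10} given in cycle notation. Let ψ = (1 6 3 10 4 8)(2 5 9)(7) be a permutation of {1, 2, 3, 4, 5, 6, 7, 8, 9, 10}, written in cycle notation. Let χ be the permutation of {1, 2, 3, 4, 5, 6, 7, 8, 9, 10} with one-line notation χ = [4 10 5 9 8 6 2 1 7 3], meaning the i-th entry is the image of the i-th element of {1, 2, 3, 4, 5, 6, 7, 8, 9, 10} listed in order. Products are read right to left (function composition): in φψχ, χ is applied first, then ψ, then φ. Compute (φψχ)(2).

9

Chase 2: χ(2) = 10; ψ(10) = 4; φ(4) = 9. Hence (φψχ)(2) = 9.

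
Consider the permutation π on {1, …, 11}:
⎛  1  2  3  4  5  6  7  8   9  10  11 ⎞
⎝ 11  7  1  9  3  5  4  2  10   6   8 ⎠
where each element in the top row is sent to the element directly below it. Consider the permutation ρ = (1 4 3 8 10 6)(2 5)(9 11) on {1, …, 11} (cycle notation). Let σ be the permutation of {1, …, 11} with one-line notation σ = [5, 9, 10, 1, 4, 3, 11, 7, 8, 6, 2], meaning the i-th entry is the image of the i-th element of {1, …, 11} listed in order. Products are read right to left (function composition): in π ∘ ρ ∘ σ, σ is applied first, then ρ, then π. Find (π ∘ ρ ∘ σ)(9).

6

(π ∘ ρ ∘ σ)(9) = π(ρ(σ(9))). σ(9) = 8, then ρ(8) = 10, then π(10) = 6, so the result is 6.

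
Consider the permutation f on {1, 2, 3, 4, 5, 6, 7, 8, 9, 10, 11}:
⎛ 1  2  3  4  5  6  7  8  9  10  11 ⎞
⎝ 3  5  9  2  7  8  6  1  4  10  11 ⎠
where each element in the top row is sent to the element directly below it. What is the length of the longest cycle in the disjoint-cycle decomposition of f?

Decomposing into disjoint cycles gives (1, 3, 9, 4, 2, 5, 7, 6, 8); the longest has length 9.

9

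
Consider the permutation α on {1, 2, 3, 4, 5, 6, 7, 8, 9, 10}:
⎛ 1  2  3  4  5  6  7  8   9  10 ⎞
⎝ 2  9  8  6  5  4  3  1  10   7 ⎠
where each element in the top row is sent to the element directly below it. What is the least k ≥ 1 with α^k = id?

Decomposing into disjoint cycles gives cycle lengths 7, 2, 1.
The order of α is the least common multiple of its cycle lengths: lcm(7, 2) = 14.

14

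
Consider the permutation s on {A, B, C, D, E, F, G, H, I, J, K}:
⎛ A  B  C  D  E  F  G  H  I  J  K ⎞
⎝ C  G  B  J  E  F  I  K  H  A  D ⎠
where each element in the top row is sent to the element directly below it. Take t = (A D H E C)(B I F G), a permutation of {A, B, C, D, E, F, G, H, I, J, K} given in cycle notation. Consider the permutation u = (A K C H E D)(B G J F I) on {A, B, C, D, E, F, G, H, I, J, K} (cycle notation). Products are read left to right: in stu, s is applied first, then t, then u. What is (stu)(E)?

Apply the permutations in order: s(E) = E, then t(E) = C, then u(C) = H. So (stu)(E) = H.

H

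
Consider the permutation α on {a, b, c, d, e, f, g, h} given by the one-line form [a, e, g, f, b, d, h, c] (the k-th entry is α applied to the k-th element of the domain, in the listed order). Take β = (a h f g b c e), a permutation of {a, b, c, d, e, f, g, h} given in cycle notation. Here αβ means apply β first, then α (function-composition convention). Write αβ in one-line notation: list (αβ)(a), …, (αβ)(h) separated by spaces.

c g b f a h e d

(αβ)(x) = α(β(x)). Computing each image: α(β(a)) = α(h) = c, α(β(b)) = α(c) = g, α(β(c)) = α(e) = b, α(β(d)) = α(d) = f, α(β(e)) = α(a) = a, α(β(f)) = α(g) = h, α(β(g)) = α(b) = e, α(β(h)) = α(f) = d.
Hence αβ = [c g b f a h e d].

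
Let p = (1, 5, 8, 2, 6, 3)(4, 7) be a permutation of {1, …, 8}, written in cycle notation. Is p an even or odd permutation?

even

The cycle lengths are 6, 2.
A cycle is odd iff its length is even; p has 2 even-length cycles, so sgn(p) = (−1)^2 and p is even.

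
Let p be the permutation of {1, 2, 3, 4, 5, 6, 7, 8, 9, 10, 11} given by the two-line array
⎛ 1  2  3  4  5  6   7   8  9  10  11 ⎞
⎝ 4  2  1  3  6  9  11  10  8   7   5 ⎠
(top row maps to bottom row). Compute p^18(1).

1

Tracing 1 → 4 → … returns to 1 after 3 steps, so 1 lies in a 3-cycle (1 4 3).
On a 3-cycle, p^3 is the identity, so p^18 = p^0 there (18 ≡ 0 mod 3).
So p^18(1) = 1.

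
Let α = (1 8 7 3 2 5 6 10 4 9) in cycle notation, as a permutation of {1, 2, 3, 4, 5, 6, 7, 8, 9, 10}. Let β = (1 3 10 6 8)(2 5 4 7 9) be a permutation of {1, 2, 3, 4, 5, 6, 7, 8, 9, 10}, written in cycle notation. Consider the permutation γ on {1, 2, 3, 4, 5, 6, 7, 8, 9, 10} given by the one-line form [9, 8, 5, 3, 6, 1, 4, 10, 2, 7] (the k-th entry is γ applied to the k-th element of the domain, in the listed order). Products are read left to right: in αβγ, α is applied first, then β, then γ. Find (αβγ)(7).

7

(αβγ)(7) = γ(β(α(7))). α(7) = 3, then β(3) = 10, then γ(10) = 7, so the result is 7.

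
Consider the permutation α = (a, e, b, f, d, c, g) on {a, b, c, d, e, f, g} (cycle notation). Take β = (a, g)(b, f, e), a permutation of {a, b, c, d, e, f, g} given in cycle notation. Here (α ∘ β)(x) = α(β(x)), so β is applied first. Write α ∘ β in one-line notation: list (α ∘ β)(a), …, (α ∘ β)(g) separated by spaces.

(α ∘ β)(x) = α(β(x)). Computing each image: α(β(a)) = α(g) = a, α(β(b)) = α(f) = d, α(β(c)) = α(c) = g, α(β(d)) = α(d) = c, α(β(e)) = α(b) = f, α(β(f)) = α(e) = b, α(β(g)) = α(a) = e.
Hence α ∘ β = [a d g c f b e].

a d g c f b e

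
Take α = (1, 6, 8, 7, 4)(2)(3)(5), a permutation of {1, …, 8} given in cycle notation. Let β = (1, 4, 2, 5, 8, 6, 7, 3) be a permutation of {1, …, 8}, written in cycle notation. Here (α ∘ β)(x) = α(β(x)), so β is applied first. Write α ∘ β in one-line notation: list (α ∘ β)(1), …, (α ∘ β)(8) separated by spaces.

1 5 6 2 7 4 3 8

(α ∘ β)(x) = α(β(x)). Computing each image: α(β(1)) = α(4) = 1, α(β(2)) = α(5) = 5, α(β(3)) = α(1) = 6, α(β(4)) = α(2) = 2, α(β(5)) = α(8) = 7, α(β(6)) = α(7) = 4, α(β(7)) = α(3) = 3, α(β(8)) = α(6) = 8.
Hence α ∘ β = [1 5 6 2 7 4 3 8].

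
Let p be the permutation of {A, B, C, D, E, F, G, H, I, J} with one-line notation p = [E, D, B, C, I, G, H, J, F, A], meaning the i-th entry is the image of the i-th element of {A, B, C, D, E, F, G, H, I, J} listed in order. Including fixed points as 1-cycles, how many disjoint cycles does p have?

The cycle decomposition is (A, E, I, F, G, H, J)(B, D, C), which has 2 cycles (counting 1-cycles).

2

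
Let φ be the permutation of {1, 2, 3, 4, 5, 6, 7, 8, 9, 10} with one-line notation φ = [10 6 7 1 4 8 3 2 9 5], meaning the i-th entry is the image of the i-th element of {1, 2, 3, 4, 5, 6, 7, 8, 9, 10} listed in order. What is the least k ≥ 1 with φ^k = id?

12

Decomposing into disjoint cycles gives cycle lengths 4, 3, 2, 1.
Since disjoint cycles commute, ord(φ) = lcm(4, 3, 2) = 12.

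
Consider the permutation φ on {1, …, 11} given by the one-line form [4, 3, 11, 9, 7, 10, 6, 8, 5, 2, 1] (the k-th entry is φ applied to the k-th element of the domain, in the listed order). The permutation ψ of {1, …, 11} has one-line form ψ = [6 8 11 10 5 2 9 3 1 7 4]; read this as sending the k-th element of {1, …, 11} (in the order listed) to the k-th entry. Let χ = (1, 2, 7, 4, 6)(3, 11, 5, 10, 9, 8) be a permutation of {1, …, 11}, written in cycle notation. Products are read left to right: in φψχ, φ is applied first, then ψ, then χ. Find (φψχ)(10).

Chase 10: φ(10) = 2; ψ(2) = 8; χ(8) = 3. Hence (φψχ)(10) = 3.

3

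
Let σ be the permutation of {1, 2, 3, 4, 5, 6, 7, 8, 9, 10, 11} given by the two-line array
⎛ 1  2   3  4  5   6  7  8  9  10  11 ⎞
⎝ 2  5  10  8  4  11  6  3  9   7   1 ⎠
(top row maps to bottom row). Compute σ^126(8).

1

Tracing 8 → 3 → … returns to 8 after 10 steps, so 8 lies in a 10-cycle (1, 2, 5, 4, 8, 3, 10, 7, 6, 11).
On a 10-cycle, σ^10 is the identity, so σ^126 = σ^6 there (126 ≡ 6 mod 10).
Advancing 6 steps from 8: 8 → 3 → 10 → 7 → 6 → 11 → 1.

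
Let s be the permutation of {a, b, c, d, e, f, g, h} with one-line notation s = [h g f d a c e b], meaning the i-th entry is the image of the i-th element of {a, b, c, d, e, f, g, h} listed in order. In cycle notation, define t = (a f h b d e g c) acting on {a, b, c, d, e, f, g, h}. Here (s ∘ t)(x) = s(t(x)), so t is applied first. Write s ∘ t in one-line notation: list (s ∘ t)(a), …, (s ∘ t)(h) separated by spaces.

(s ∘ t)(x) = s(t(x)). Computing each image: s(t(a)) = s(f) = c, s(t(b)) = s(d) = d, s(t(c)) = s(a) = h, s(t(d)) = s(e) = a, s(t(e)) = s(g) = e, s(t(f)) = s(h) = b, s(t(g)) = s(c) = f, s(t(h)) = s(b) = g.
Hence s ∘ t = [c d h a e b f g].

c d h a e b f g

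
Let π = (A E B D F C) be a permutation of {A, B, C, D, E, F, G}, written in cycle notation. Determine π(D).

F

In the cycle (A E B D F C), D is followed by F, so π(D) = F.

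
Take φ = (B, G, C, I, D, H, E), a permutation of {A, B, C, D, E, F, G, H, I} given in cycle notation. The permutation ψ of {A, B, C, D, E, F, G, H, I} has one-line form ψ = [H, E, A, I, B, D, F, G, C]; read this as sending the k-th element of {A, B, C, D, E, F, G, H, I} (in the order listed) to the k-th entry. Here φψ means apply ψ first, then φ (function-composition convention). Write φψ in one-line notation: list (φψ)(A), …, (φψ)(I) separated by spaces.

E B A D G H F C I

(φψ)(x) = φ(ψ(x)). Computing each image: φ(ψ(A)) = φ(H) = E, φ(ψ(B)) = φ(E) = B, φ(ψ(C)) = φ(A) = A, φ(ψ(D)) = φ(I) = D, φ(ψ(E)) = φ(B) = G, φ(ψ(F)) = φ(D) = H, φ(ψ(G)) = φ(F) = F, φ(ψ(H)) = φ(G) = C, φ(ψ(I)) = φ(C) = I.
Hence φψ = [E B A D G H F C I].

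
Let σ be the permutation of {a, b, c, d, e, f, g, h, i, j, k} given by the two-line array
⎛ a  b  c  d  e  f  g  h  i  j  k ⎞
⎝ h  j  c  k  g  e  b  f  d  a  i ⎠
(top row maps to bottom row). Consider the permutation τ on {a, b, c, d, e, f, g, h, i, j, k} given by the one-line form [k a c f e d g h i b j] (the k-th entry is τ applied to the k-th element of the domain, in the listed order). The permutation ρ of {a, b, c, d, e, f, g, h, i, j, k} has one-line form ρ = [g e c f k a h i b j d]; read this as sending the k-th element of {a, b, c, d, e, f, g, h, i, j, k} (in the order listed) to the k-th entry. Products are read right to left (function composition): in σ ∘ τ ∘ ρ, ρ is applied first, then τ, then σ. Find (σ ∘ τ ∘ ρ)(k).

(σ ∘ τ ∘ ρ)(k) = σ(τ(ρ(k))). ρ(k) = d, then τ(d) = f, then σ(f) = e, so the result is e.

e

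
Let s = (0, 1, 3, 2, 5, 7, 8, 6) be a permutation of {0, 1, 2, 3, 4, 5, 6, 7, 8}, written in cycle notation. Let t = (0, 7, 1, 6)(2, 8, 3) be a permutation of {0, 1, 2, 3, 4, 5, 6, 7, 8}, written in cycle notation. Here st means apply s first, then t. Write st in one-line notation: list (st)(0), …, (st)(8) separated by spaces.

(st)(x) = t(s(x)). Computing each image: t(s(0)) = t(1) = 6, t(s(1)) = t(3) = 2, t(s(2)) = t(5) = 5, t(s(3)) = t(2) = 8, t(s(4)) = t(4) = 4, t(s(5)) = t(7) = 1, t(s(6)) = t(0) = 7, t(s(7)) = t(8) = 3, t(s(8)) = t(6) = 0.
Hence st = [6 2 5 8 4 1 7 3 0].

6 2 5 8 4 1 7 3 0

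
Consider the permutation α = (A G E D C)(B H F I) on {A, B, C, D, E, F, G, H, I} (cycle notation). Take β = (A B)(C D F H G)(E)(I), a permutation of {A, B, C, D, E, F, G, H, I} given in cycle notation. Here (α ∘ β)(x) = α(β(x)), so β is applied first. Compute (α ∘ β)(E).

D

First apply β: β(E) = E, then α(E) = D. Thus (α ∘ β)(E) = D.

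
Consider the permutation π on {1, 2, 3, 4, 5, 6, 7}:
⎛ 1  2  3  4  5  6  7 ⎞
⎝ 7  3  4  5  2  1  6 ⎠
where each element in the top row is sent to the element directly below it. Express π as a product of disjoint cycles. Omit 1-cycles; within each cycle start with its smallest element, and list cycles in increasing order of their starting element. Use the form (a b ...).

(1 7 6)(2 3 4 5)

From 1: 1 → 7 → 6 → 1, closing the cycle (1 7 6).
Repeating from the next unused element and collecting all non-trivial cycles gives (1 7 6)(2 3 4 5).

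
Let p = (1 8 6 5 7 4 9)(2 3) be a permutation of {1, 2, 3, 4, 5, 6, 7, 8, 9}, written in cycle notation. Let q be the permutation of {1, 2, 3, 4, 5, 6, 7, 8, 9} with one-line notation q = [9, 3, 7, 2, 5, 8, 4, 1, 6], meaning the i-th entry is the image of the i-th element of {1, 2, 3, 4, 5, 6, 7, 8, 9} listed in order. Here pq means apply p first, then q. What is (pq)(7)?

2

p(7) = 4, then q(4) = 2; composing gives (pq)(7) = 2.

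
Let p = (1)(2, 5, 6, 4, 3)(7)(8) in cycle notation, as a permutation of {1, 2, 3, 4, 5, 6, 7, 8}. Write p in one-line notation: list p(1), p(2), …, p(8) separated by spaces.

Each element maps to the next entry in its cycle (wrapping to the front): 1→1, 2→5, 3→2, 4→3, 5→6, 6→4, 7→7, 8→8.
Listing these in domain order gives 1 5 2 3 6 4 7 8.

1 5 2 3 6 4 7 8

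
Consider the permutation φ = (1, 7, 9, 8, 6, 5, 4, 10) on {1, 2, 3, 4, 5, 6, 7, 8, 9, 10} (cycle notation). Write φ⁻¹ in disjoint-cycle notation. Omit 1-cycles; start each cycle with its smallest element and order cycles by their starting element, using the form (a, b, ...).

The inverse reverses each cycle.
After reversing and putting each cycle's least element first, φ⁻¹ = (1, 10, 4, 5, 6, 8, 9, 7).

(1, 10, 4, 5, 6, 8, 9, 7)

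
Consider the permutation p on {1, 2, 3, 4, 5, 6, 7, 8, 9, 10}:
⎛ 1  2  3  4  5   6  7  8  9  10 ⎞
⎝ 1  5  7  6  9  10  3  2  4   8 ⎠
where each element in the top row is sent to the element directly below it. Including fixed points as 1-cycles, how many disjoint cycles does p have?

The cycle decomposition is (1)(2 5 9 4 6 10 8)(3 7), which has 3 cycles (counting 1-cycles).

3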